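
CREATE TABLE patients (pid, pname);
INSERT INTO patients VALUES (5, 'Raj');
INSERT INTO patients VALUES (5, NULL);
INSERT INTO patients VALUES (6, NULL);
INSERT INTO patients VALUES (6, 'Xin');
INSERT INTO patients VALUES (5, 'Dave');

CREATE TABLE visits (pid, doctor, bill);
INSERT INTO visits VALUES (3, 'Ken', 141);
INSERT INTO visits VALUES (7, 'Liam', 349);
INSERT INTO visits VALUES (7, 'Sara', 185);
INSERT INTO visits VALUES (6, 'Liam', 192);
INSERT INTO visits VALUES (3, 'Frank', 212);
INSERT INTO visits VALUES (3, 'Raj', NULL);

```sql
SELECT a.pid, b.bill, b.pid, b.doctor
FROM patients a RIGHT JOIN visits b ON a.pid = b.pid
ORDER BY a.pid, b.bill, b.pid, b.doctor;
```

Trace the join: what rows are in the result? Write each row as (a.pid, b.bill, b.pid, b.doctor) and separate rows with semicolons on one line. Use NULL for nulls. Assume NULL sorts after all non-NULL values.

(6, 192, 6, Liam); (6, 192, 6, Liam); (NULL, 141, 3, Ken); (NULL, 185, 7, Sara); (NULL, 212, 3, Frank); (NULL, 349, 7, Liam); (NULL, NULL, 3, Raj)

RIGHT JOIN keeps every row from `visits`; unmatched rows get NULL for `patients`'s columns.
Matching on a.pid = b.pid.
- a row (pid=5): no match.
- a row (pid=5): no match.
- a row (pid=6): matches 1 b row(s) → 1 output row(s).
- a row (pid=6): matches 1 b row(s) → 1 output row(s).
- a row (pid=5): no match.
- 5 b row(s) had no a match → kept, a columns NULL.
After projecting and ordering:
a.pid | b.bill | b.pid | b.doctor
6 | 192 | 6 | Liam
6 | 192 | 6 | Liam
NULL | 141 | 3 | Ken
NULL | 185 | 7 | Sara
NULL | 212 | 3 | Frank
NULL | 349 | 7 | Liam
NULL | NULL | 3 | Raj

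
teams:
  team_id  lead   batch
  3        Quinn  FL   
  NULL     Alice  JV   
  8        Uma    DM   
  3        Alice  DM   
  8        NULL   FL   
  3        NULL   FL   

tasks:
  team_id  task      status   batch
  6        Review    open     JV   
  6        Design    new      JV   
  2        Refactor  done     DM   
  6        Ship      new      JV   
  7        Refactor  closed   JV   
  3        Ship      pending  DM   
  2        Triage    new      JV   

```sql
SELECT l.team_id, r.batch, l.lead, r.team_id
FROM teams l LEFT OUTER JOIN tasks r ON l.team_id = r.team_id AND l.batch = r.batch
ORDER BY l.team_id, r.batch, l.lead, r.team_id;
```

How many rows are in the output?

LEFT JOIN keeps every row from `teams`; unmatched rows get NULL for `tasks`'s columns.
Matching on l.team_id = r.team_id AND l.batch = r.batch. A NULL in a compared column never satisfies the condition.
- l row (team_id=3, batch=FL): no match → kept, r columns NULL.
- l row (team_id=NULL, batch=JV): no match → kept, r columns NULL.
- l row (team_id=8, batch=DM): no match → kept, r columns NULL.
- l row (team_id=3, batch=DM): matches 1 r row(s) → 1 output row(s).
- l row (team_id=8, batch=FL): no match → kept, r columns NULL.
- l row (team_id=3, batch=FL): no match → kept, r columns NULL.
Total: 1 matched + 5 padded = 6 rows.

6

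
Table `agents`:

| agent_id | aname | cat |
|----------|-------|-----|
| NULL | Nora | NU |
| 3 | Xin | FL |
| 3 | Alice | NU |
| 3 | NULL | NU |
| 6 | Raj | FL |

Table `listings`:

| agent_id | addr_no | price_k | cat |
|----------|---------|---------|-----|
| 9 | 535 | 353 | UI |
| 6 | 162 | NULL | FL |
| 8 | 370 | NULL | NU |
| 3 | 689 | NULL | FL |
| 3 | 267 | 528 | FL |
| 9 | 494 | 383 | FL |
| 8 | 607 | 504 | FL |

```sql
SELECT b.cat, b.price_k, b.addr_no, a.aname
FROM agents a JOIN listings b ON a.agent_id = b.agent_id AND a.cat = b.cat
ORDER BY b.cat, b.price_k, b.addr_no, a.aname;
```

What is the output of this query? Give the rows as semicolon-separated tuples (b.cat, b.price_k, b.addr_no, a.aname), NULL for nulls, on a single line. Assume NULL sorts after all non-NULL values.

INNER JOIN keeps only pairs where the ON condition holds.
Matching on a.agent_id = b.agent_id AND a.cat = b.cat. A NULL in a compared column never satisfies the condition.
Matched pairs: 3.

(FL, 528, 267, Xin); (FL, NULL, 162, Raj); (FL, NULL, 689, Xin)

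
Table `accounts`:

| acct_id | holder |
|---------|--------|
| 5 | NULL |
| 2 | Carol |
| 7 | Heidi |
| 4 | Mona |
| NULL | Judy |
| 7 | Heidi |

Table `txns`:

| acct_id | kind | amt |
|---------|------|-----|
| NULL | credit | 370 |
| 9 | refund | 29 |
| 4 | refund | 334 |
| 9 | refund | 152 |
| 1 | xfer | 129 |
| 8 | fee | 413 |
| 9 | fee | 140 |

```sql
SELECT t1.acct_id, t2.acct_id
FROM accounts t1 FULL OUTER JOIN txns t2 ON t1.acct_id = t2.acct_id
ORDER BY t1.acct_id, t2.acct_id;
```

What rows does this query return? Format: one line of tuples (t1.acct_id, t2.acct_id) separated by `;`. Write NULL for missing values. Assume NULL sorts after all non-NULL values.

(2, NULL); (4, 4); (5, NULL); (7, NULL); (7, NULL); (NULL, 1); (NULL, 8); (NULL, 9); (NULL, 9); (NULL, 9); (NULL, NULL); (NULL, NULL)

FULL OUTER JOIN keeps every row from both sides; unmatched rows get NULL for the other side's columns.
Matching on t1.acct_id = t2.acct_id. A NULL in a compared column never satisfies the condition.
- t1 row (acct_id=5): no match → kept, t2 columns NULL.
- t1 row (acct_id=2): no match → kept, t2 columns NULL.
- t1 row (acct_id=7): no match → kept, t2 columns NULL.
- t1 row (acct_id=4): matches 1 t2 row(s) → 1 output row(s).
- t1 row (acct_id=NULL): no match → kept, t2 columns NULL.
- t1 row (acct_id=7): no match → kept, t2 columns NULL.
- 6 t2 row(s) had no t1 match → kept, t1 columns NULL.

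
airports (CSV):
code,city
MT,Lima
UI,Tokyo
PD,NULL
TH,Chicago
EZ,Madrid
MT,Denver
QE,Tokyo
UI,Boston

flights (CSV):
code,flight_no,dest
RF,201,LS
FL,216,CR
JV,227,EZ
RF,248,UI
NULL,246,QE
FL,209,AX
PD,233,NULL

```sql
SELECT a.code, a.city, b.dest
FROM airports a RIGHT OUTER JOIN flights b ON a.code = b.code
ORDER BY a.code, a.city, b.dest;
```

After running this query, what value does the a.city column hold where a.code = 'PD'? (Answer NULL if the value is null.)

RIGHT JOIN keeps every row from `flights`; unmatched rows get NULL for `airports`'s columns.
Matching on a.code = b.code. A NULL in a compared column never satisfies the condition.
- a[0] code=MT → no match.
- a[1] code=UI → no match.
- a[2] code=PD → 1 match(es) in b → 1 row(s).
- a[3] code=TH → no match.
- a[4] code=EZ → no match.
- a[5] code=MT → no match.
- a[6] code=QE → no match.
- a[7] code=UI → no match.
- 6 row(s) from b found no a partner → padded with NULL.

NULL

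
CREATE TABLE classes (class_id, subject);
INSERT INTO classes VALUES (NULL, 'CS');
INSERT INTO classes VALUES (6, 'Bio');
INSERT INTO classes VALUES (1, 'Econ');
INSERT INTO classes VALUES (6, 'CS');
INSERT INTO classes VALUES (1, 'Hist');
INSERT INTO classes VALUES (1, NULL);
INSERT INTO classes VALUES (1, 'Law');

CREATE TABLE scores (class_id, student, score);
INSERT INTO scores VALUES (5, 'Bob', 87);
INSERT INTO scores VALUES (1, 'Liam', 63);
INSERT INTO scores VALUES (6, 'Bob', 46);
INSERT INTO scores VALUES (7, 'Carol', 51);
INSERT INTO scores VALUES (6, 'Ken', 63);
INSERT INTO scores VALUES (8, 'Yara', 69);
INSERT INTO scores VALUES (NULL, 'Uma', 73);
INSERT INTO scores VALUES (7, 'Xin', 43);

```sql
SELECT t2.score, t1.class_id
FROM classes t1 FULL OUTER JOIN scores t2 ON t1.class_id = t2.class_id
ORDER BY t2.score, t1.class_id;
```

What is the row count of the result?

14

FULL OUTER JOIN keeps every row from both sides; unmatched rows get NULL for the other side's columns.
Matching on t1.class_id = t2.class_id. A NULL in a compared column never satisfies the condition.
- t1 row (class_id=NULL): no match → kept, t2 columns NULL.
- t1 row (class_id=6): matches 2 t2 row(s) → 2 output row(s).
- t1 row (class_id=1): matches 1 t2 row(s) → 1 output row(s).
- t1 row (class_id=6): matches 2 t2 row(s) → 2 output row(s).
- t1 row (class_id=1): matches 1 t2 row(s) → 1 output row(s).
- t1 row (class_id=1): matches 1 t2 row(s) → 1 output row(s).
- t1 row (class_id=1): matches 1 t2 row(s) → 1 output row(s).
- plus 5 unmatched t2 row(s), each kept with NULL t1 columns.
Total: 8 matched + 6 padded = 14 rows.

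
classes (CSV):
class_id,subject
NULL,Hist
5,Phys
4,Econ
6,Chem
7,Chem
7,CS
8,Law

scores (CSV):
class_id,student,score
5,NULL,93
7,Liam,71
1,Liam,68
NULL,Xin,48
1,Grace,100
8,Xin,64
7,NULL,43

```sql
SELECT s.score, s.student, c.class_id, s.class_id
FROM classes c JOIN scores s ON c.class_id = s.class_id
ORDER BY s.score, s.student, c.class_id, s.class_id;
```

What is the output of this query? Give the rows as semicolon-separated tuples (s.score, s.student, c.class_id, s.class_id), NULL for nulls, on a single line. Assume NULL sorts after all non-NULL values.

INNER JOIN keeps only pairs where the ON condition holds.
Matching on c.class_id = s.class_id. A NULL in a compared column never satisfies the condition.
- c[0] class_id=NULL → no match; dropped.
- c[1] class_id=5 → 1 match(es) in s → 1 row(s).
- c[2] class_id=4 → no match; dropped.
- c[3] class_id=6 → no match; dropped.
- c[4] class_id=7 → 2 match(es) in s → 2 row(s).
- c[5] class_id=7 → 2 match(es) in s → 2 row(s).
- c[6] class_id=8 → 1 match(es) in s → 1 row(s).
After projecting and ordering:
s.score | s.student | c.class_id | s.class_id
43 | NULL | 7 | 7
43 | NULL | 7 | 7
64 | Xin | 8 | 8
71 | Liam | 7 | 7
71 | Liam | 7 | 7
93 | NULL | 5 | 5

(43, NULL, 7, 7); (43, NULL, 7, 7); (64, Xin, 8, 8); (71, Liam, 7, 7); (71, Liam, 7, 7); (93, NULL, 5, 5)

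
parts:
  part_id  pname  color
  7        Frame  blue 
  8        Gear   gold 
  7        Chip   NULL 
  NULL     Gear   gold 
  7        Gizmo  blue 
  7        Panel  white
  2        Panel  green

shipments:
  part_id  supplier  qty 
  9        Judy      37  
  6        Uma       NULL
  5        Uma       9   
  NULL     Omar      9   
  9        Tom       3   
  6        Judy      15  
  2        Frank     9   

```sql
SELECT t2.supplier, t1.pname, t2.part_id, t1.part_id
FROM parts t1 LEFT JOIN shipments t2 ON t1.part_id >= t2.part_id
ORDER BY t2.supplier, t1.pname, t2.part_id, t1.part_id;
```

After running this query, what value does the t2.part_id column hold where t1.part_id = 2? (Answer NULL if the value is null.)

2

LEFT JOIN keeps every row from `parts`; unmatched rows get NULL for `shipments`'s columns.
Matching on t1.part_id >= t2.part_id. A NULL in a compared column never satisfies the condition.
Matched pairs: 21; unmatched t1 rows kept: 1.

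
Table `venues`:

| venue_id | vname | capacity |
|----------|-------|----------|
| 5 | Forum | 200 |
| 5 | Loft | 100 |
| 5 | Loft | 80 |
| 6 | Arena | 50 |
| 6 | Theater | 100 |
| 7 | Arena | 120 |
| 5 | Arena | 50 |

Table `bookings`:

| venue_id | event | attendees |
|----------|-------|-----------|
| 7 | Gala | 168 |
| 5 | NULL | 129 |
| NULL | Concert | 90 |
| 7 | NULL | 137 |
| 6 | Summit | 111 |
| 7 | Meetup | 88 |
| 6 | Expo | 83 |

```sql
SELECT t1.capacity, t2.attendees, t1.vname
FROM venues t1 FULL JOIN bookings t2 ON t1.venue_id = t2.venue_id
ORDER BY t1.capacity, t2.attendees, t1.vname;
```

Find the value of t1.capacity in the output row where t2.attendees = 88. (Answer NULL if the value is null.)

120

FULL OUTER JOIN keeps every row from both sides; unmatched rows get NULL for the other side's columns.
Matching on t1.venue_id = t2.venue_id. A NULL in a compared column never satisfies the condition.
- t1 (venue_id=5) pairs with 1 row(s) of t2.
- t1 (venue_id=5) pairs with 1 row(s) of t2.
- t1 (venue_id=5) pairs with 1 row(s) of t2.
- t1 (venue_id=6) pairs with 2 row(s) of t2.
- t1 (venue_id=6) pairs with 2 row(s) of t2.
- t1 (venue_id=7) pairs with 3 row(s) of t2.
- t1 (venue_id=5) pairs with 1 row(s) of t2.
- 1 row(s) from t2 found no t1 partner → padded with NULL.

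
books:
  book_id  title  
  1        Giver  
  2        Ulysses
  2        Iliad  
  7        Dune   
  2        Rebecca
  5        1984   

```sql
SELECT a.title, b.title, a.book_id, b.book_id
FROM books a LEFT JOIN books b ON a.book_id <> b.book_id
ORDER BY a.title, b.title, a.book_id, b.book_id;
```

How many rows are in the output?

24

LEFT JOIN keeps every row from `books a`; unmatched rows get NULL for `books b`'s columns.
Matching on a.book_id <> b.book_id.
Matched pairs: 24; unmatched a rows kept: 0.
Total: 24 rows.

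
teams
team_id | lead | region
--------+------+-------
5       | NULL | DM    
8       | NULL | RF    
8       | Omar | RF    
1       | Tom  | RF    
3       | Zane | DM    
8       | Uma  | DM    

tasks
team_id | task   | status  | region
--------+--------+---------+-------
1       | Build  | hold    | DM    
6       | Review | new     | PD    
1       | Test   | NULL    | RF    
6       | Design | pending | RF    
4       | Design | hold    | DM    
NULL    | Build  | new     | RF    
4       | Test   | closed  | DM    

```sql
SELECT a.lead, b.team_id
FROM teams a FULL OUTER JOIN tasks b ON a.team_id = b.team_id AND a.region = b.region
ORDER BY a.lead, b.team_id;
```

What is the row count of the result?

FULL OUTER JOIN keeps every row from both sides; unmatched rows get NULL for the other side's columns.
Matching on a.team_id = b.team_id AND a.region = b.region. A NULL in a compared column never satisfies the condition.
- team_id=5, region=DM: no b row matches, row kept with b columns NULL.
- team_id=8, region=RF: no b row matches, row kept with b columns NULL.
- team_id=8, region=RF: no b row matches, row kept with b columns NULL.
- team_id=1, region=RF: 1 matching b row(s), so 1 row(s) emitted.
- team_id=3, region=DM: no b row matches, row kept with b columns NULL.
- team_id=8, region=DM: no b row matches, row kept with b columns NULL.
- 6 row(s) from b found no a partner → padded with NULL.
Total: 1 matched + 11 padded = 12 rows.

12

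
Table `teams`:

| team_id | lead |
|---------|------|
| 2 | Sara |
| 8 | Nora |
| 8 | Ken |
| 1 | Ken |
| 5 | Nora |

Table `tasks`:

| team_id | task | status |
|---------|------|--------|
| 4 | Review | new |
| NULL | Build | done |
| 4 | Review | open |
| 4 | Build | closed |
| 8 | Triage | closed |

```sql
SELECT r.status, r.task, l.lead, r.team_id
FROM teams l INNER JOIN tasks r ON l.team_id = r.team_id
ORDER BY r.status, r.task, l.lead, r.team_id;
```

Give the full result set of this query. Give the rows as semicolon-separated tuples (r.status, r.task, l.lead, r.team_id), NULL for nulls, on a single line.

(closed, Triage, Ken, 8); (closed, Triage, Nora, 8)

INNER JOIN keeps only pairs where the ON condition holds.
Matching on l.team_id = r.team_id. A NULL in a compared column never satisfies the condition.
- l row (team_id=2): no match → dropped.
- l row (team_id=8): matches 1 r row(s) → 1 output row(s).
- l row (team_id=8): matches 1 r row(s) → 1 output row(s).
- l row (team_id=1): no match → dropped.
- l row (team_id=5): no match → dropped.
After projecting and ordering:
r.status | r.task | l.lead | r.team_id
closed | Triage | Ken | 8
closed | Triage | Nora | 8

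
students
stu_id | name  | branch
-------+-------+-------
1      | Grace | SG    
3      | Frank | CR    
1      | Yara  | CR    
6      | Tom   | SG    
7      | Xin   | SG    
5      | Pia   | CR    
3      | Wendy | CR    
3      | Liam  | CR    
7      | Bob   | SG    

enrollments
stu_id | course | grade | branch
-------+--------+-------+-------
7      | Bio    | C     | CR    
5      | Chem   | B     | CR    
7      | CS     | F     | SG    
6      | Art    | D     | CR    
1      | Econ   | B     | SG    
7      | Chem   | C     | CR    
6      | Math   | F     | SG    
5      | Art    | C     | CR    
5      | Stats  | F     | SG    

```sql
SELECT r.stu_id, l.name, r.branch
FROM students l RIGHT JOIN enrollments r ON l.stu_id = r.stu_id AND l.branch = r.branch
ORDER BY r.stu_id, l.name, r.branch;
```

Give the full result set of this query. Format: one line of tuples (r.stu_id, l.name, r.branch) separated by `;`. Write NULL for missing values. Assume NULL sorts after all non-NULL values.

RIGHT JOIN keeps every row from `enrollments`; unmatched rows get NULL for `students`'s columns.
Matching on l.stu_id = r.stu_id AND l.branch = r.branch.
- l[0] stu_id=1, branch=SG → 1 match(es) in r → 1 row(s).
- l[1] stu_id=3, branch=CR → no match.
- l[2] stu_id=1, branch=CR → no match.
- l[3] stu_id=6, branch=SG → 1 match(es) in r → 1 row(s).
- l[4] stu_id=7, branch=SG → 1 match(es) in r → 1 row(s).
- l[5] stu_id=5, branch=CR → 2 match(es) in r → 2 row(s).
- l[6] stu_id=3, branch=CR → no match.
- l[7] stu_id=3, branch=CR → no match.
- l[8] stu_id=7, branch=SG → 1 match(es) in r → 1 row(s).
- 4 row(s) from r found no l partner → padded with NULL.
After projecting and ordering:
r.stu_id | l.name | r.branch
1 | Grace | SG
5 | Pia | CR
5 | Pia | CR
5 | NULL | SG
6 | Tom | SG
6 | NULL | CR
7 | Bob | SG
7 | Xin | SG
7 | NULL | CR
7 | NULL | CR

(1, Grace, SG); (5, Pia, CR); (5, Pia, CR); (5, NULL, SG); (6, Tom, SG); (6, NULL, CR); (7, Bob, SG); (7, Xin, SG); (7, NULL, CR); (7, NULL, CR)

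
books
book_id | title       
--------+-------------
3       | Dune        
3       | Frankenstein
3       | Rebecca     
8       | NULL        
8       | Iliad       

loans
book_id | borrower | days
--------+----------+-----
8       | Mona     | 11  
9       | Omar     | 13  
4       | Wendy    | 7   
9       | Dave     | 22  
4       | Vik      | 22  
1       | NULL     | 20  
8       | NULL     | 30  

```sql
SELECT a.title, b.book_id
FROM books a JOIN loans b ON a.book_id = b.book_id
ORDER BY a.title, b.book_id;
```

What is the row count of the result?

4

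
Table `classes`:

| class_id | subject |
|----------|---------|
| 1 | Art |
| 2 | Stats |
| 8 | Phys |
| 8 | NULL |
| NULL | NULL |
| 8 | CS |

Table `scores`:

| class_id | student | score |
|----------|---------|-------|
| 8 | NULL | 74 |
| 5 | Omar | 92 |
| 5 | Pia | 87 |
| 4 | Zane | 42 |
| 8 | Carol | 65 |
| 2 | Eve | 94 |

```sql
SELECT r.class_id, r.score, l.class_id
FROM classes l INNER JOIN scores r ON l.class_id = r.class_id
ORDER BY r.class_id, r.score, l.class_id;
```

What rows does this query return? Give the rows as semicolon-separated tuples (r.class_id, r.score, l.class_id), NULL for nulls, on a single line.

INNER JOIN keeps only pairs where the ON condition holds.
Matching on l.class_id = r.class_id. A NULL in a compared column never satisfies the condition.
- class_id=1: no matching r row, dropped.
- class_id=2: 1 matching r row(s), so 1 row(s) emitted.
- class_id=8: 2 matching r row(s), so 2 row(s) emitted.
- class_id=8: 2 matching r row(s), so 2 row(s) emitted.
- class_id=NULL: no matching r row, dropped.
- class_id=8: 2 matching r row(s), so 2 row(s) emitted.
After projecting and ordering:
r.class_id | r.score | l.class_id
2 | 94 | 2
8 | 65 | 8
8 | 65 | 8
8 | 65 | 8
8 | 74 | 8
8 | 74 | 8
8 | 74 | 8

(2, 94, 2); (8, 65, 8); (8, 65, 8); (8, 65, 8); (8, 74, 8); (8, 74, 8); (8, 74, 8)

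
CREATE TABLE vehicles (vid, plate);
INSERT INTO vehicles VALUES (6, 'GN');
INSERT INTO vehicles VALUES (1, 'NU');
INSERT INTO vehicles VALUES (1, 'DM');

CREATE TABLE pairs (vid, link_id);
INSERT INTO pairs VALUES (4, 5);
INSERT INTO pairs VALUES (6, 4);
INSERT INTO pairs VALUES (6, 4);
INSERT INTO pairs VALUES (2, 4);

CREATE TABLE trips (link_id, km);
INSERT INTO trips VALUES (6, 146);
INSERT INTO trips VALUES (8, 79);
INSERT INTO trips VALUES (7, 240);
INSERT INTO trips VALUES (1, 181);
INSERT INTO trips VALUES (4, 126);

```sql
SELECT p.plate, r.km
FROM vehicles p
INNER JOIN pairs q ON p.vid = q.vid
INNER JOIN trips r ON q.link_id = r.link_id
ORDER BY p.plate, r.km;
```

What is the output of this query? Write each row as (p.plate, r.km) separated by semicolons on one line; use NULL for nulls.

(GN, 126); (GN, 126)

Step 1 — p INNER JOIN q on vid → 2 row(s).
Then INNER JOIN `trips r` on link_id: keep only rows whose q.link_id appears in r.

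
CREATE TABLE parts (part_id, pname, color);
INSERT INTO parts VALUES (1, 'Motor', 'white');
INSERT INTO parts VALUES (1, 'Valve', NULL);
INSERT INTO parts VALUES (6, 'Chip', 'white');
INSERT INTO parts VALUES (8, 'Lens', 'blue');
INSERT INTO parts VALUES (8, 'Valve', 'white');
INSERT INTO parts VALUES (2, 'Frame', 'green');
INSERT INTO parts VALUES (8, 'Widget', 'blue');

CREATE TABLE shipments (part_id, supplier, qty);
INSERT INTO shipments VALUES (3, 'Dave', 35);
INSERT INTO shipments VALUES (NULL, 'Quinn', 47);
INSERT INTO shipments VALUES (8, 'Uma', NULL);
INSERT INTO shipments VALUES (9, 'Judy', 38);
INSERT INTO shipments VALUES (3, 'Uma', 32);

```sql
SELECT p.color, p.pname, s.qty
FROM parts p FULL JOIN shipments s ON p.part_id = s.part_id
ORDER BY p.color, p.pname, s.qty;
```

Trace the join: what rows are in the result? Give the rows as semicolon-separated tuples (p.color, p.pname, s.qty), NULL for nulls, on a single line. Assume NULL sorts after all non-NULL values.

FULL OUTER JOIN keeps every row from both sides; unmatched rows get NULL for the other side's columns.
Matching on p.part_id = s.part_id. A NULL in a compared column never satisfies the condition.
- part_id=1: no s row matches, row kept with s columns NULL.
- part_id=1: no s row matches, row kept with s columns NULL.
- part_id=6: no s row matches, row kept with s columns NULL.
- part_id=8: 1 matching s row(s), so 1 row(s) emitted.
- part_id=8: 1 matching s row(s), so 1 row(s) emitted.
- part_id=2: no s row matches, row kept with s columns NULL.
- part_id=8: 1 matching s row(s), so 1 row(s) emitted.
- 4 row(s) from s found no p partner → padded with NULL.

(blue, Lens, NULL); (blue, Widget, NULL); (green, Frame, NULL); (white, Chip, NULL); (white, Motor, NULL); (white, Valve, NULL); (NULL, Valve, NULL); (NULL, NULL, 32); (NULL, NULL, 35); (NULL, NULL, 38); (NULL, NULL, 47)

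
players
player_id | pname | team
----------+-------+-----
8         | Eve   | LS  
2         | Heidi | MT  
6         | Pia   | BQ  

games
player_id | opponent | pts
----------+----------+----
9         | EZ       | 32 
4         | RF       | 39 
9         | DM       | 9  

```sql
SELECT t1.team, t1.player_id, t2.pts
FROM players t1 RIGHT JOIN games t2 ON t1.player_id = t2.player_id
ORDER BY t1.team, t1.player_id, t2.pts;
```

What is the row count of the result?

RIGHT JOIN keeps every row from `games`; unmatched rows get NULL for `players`'s columns.
Matching on t1.player_id = t2.player_id.
- t1 row (player_id=8): no match.
- t1 row (player_id=2): no match.
- t1 row (player_id=6): no match.
- 3 t2 row(s) had no t1 match → kept, t1 columns NULL.
Total: 0 matched + 3 padded = 3 rows.

3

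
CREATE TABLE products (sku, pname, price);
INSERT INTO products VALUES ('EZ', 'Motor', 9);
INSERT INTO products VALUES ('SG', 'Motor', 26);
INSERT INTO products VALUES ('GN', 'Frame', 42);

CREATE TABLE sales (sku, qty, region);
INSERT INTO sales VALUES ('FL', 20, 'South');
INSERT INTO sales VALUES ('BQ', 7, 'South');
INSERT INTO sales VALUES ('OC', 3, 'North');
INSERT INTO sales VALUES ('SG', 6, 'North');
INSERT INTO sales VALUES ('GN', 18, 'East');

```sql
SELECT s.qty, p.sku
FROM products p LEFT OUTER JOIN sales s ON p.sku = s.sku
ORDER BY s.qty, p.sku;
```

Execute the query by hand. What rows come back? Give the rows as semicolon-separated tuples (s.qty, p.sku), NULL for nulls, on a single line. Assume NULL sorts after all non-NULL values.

(6, SG); (18, GN); (NULL, EZ)

LEFT JOIN keeps every row from `products`; unmatched rows get NULL for `sales`'s columns.
Matching on p.sku = s.sku.
- p (sku=EZ) has no partner → padded with NULL.
- p (sku=SG) pairs with 1 row(s) of s.
- p (sku=GN) pairs with 1 row(s) of s.
After projecting and ordering:
s.qty | p.sku
6 | SG
18 | GN
NULL | EZ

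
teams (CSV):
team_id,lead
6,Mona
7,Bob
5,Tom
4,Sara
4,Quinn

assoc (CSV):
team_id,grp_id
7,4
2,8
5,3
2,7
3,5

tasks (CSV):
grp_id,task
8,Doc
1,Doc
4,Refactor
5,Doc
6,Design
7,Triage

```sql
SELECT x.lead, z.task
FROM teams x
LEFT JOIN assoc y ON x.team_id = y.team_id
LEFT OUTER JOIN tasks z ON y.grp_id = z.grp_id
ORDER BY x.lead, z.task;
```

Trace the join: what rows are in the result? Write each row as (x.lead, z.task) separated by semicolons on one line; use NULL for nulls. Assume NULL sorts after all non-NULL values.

Joins associate left-to-right: teams LEFT JOIN assoc on team_id gives 5 intermediate row(s).
Then LEFT JOIN `tasks z` on grp_id: each of those 5 rows is kept; rows whose y.grp_id has no match in z get NULL for z's columns.

(Bob, Refactor); (Mona, NULL); (Quinn, NULL); (Sara, NULL); (Tom, NULL)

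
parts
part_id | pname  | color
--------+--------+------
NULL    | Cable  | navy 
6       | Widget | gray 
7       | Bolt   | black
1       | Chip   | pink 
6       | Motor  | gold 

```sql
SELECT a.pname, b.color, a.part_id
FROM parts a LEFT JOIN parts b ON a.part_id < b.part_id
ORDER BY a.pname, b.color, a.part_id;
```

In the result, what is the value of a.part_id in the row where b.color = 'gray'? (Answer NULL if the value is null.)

1

LEFT JOIN keeps every row from `parts a`; unmatched rows get NULL for `parts b`'s columns.
Matching on a.part_id < b.part_id. A NULL in a compared column never satisfies the condition.
Matched pairs: 5; unmatched a rows kept: 2.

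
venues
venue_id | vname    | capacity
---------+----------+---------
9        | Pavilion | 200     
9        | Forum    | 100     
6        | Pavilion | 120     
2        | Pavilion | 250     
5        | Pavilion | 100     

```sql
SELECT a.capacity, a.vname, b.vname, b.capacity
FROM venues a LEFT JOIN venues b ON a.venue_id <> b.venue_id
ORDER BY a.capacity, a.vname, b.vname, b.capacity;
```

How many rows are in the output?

18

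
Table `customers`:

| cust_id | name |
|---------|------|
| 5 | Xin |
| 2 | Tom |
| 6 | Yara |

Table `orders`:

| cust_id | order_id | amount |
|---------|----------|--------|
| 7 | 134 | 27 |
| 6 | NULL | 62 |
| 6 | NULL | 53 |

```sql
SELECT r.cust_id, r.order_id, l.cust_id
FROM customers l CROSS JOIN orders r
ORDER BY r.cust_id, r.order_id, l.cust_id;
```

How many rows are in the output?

CROSS JOIN pairs every row of `customers` with every row of `orders`: 3 × 3 = 9 rows.

9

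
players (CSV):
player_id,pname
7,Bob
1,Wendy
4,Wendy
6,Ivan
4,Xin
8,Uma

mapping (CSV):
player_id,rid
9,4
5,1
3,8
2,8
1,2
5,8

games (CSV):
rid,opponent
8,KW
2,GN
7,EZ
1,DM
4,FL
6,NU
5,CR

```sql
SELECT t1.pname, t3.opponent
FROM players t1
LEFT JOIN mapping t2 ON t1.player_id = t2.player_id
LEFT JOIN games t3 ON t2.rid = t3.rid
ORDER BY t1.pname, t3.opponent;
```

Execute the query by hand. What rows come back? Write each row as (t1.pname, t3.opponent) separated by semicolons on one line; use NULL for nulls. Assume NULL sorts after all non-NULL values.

(Bob, NULL); (Ivan, NULL); (Uma, NULL); (Wendy, GN); (Wendy, NULL); (Xin, NULL)

Step 1 — t1 LEFT JOIN t2 on player_id → 6 row(s).
Then LEFT JOIN `games t3` on rid: each of those 6 rows is kept; rows whose t2.rid has no match in t3 get NULL for t3's columns.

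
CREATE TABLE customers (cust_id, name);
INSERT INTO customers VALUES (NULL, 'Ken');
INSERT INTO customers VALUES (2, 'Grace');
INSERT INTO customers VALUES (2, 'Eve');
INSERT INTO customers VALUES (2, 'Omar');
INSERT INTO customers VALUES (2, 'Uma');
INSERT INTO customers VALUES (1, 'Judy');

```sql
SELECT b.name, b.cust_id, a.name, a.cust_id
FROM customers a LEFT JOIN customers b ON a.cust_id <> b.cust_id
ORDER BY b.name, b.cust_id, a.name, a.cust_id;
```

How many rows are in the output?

9

LEFT JOIN keeps every row from `customers a`; unmatched rows get NULL for `customers b`'s columns.
Matching on a.cust_id <> b.cust_id. A NULL in a compared column never satisfies the condition.
- cust_id=NULL: no b row matches, row kept with b columns NULL.
- cust_id=2: 1 matching b row(s), so 1 row(s) emitted.
- cust_id=2: 1 matching b row(s), so 1 row(s) emitted.
- cust_id=2: 1 matching b row(s), so 1 row(s) emitted.
- cust_id=2: 1 matching b row(s), so 1 row(s) emitted.
- cust_id=1: 4 matching b row(s), so 4 row(s) emitted.
Total: 8 matched + 1 padded = 9 rows.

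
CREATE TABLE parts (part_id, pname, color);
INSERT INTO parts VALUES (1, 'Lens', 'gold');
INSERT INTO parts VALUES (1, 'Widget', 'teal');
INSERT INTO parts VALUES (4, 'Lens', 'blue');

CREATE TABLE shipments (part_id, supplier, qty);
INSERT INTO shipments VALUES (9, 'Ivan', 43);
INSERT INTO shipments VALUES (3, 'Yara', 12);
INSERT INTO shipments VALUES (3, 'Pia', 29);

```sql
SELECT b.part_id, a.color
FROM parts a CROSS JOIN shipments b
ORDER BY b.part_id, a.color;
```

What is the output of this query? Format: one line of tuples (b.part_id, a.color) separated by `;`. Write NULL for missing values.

CROSS JOIN pairs every row of `parts` with every row of `shipments`: 3 × 3 = 9 rows.
After projecting and ordering:
b.part_id | a.color
3 | blue
3 | blue
3 | gold
3 | gold
3 | teal
3 | teal
9 | blue
9 | gold
9 | teal

(3, blue); (3, blue); (3, gold); (3, gold); (3, teal); (3, teal); (9, blue); (9, gold); (9, teal)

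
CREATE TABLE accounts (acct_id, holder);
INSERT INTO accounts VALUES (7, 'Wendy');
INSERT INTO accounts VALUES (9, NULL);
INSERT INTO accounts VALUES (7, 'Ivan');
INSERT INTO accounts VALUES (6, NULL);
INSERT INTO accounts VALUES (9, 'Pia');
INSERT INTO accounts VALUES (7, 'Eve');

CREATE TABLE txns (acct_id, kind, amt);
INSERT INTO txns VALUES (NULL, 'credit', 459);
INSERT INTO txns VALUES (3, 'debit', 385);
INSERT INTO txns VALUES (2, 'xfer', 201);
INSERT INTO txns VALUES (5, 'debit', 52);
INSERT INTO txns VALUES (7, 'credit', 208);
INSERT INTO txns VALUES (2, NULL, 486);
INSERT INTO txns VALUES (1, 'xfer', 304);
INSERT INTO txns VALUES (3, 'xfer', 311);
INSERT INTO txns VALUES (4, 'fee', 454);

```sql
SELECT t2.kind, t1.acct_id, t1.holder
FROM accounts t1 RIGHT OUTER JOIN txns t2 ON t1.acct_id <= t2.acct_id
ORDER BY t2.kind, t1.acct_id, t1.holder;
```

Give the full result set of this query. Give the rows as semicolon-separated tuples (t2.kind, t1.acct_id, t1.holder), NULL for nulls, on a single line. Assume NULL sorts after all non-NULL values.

RIGHT JOIN keeps every row from `txns`; unmatched rows get NULL for `accounts`'s columns.
Matching on t1.acct_id <= t2.acct_id. A NULL in a compared column never satisfies the condition.
- t1 (acct_id=7) pairs with 1 row(s) of t2.
- t1 (acct_id=9) has no partner in t2.
- t1 (acct_id=7) pairs with 1 row(s) of t2.
- t1 (acct_id=6) pairs with 1 row(s) of t2.
- t1 (acct_id=9) has no partner in t2.
- t1 (acct_id=7) pairs with 1 row(s) of t2.
- 8 t2 row(s) had no t1 match → kept, t1 columns NULL.

(credit, 6, NULL); (credit, 7, Eve); (credit, 7, Ivan); (credit, 7, Wendy); (credit, NULL, NULL); (debit, NULL, NULL); (debit, NULL, NULL); (fee, NULL, NULL); (xfer, NULL, NULL); (xfer, NULL, NULL); (xfer, NULL, NULL); (NULL, NULL, NULL)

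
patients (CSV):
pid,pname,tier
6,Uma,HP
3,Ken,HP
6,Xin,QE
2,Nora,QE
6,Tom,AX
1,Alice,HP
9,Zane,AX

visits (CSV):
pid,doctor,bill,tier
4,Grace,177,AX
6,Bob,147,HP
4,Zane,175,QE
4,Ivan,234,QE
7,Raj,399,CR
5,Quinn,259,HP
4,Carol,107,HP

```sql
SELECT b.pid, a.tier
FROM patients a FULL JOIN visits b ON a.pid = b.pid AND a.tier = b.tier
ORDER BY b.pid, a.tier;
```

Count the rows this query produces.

FULL OUTER JOIN keeps every row from both sides; unmatched rows get NULL for the other side's columns.
Matching on a.pid = b.pid AND a.tier = b.tier.
- pid=6, tier=HP: 1 matching b row(s), so 1 row(s) emitted.
- pid=3, tier=HP: no b row matches, row kept with b columns NULL.
- pid=6, tier=QE: no b row matches, row kept with b columns NULL.
- pid=2, tier=QE: no b row matches, row kept with b columns NULL.
- pid=6, tier=AX: no b row matches, row kept with b columns NULL.
- pid=1, tier=HP: no b row matches, row kept with b columns NULL.
- pid=9, tier=AX: no b row matches, row kept with b columns NULL.
- plus 6 unmatched b row(s), each kept with NULL a columns.
Total: 1 matched + 12 padded = 13 rows.

13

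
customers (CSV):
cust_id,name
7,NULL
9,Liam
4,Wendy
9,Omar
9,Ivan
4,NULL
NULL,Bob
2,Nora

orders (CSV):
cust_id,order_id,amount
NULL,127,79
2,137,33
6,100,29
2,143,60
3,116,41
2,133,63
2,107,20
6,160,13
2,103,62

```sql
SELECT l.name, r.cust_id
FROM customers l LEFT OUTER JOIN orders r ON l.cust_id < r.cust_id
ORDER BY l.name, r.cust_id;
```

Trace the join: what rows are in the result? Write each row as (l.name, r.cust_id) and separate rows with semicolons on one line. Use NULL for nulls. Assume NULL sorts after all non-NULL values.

LEFT JOIN keeps every row from `customers`; unmatched rows get NULL for `orders`'s columns.
Matching on l.cust_id < r.cust_id. A NULL in a compared column never satisfies the condition.
- l row (cust_id=7): no match → kept, r columns NULL.
- l row (cust_id=9): no match → kept, r columns NULL.
- l row (cust_id=4): matches 2 r row(s) → 2 output row(s).
- l row (cust_id=9): no match → kept, r columns NULL.
- l row (cust_id=9): no match → kept, r columns NULL.
- l row (cust_id=4): matches 2 r row(s) → 2 output row(s).
- l row (cust_id=NULL): no match → kept, r columns NULL.
- l row (cust_id=2): matches 3 r row(s) → 3 output row(s).

(Bob, NULL); (Ivan, NULL); (Liam, NULL); (Nora, 3); (Nora, 6); (Nora, 6); (Omar, NULL); (Wendy, 6); (Wendy, 6); (NULL, 6); (NULL, 6); (NULL, NULL)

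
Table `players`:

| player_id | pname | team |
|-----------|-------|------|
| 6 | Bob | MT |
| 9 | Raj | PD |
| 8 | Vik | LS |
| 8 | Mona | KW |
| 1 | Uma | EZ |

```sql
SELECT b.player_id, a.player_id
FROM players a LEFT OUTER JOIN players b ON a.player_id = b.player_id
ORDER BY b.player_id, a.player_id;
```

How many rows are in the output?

7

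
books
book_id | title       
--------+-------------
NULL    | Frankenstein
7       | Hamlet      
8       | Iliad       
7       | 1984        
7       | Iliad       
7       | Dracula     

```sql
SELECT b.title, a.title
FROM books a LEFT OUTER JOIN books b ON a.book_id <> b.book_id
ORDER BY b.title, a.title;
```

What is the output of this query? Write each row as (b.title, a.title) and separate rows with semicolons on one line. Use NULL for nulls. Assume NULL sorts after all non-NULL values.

(1984, Iliad); (Dracula, Iliad); (Hamlet, Iliad); (Iliad, 1984); (Iliad, Dracula); (Iliad, Hamlet); (Iliad, Iliad); (Iliad, Iliad); (NULL, Frankenstein)

LEFT JOIN keeps every row from `books a`; unmatched rows get NULL for `books b`'s columns.
Matching on a.book_id <> b.book_id. A NULL in a compared column never satisfies the condition.
Matched pairs: 8; unmatched a rows kept: 1.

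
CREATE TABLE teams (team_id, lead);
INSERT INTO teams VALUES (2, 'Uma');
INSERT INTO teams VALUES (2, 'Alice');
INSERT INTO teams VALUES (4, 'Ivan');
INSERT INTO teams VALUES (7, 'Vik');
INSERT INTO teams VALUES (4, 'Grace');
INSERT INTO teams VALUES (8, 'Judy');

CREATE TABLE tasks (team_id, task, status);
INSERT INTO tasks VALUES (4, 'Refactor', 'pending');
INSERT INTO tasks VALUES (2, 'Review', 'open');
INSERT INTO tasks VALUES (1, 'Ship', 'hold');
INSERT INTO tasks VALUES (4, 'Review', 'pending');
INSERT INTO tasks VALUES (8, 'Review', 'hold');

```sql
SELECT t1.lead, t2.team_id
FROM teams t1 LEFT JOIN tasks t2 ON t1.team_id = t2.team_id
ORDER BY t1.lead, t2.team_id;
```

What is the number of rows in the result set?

8

LEFT JOIN keeps every row from `teams`; unmatched rows get NULL for `tasks`'s columns.
Matching on t1.team_id = t2.team_id.
Matched pairs: 7; unmatched t1 rows kept: 1.
Total: 7 matched + 1 padded = 8 rows.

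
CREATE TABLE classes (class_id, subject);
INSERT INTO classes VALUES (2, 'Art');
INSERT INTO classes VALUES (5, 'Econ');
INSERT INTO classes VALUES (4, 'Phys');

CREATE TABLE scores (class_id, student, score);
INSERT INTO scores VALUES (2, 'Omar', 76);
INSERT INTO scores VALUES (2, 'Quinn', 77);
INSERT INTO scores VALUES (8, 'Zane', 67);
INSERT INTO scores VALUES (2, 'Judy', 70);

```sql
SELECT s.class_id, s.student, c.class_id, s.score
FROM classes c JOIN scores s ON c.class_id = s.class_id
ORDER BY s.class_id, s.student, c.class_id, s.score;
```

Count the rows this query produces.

INNER JOIN keeps only pairs where the ON condition holds.
Matching on c.class_id = s.class_id.
- c row (class_id=2): matches 3 s row(s) → 3 output row(s).
- c row (class_id=5): no match → dropped.
- c row (class_id=4): no match → dropped.
Total: 3 rows.

3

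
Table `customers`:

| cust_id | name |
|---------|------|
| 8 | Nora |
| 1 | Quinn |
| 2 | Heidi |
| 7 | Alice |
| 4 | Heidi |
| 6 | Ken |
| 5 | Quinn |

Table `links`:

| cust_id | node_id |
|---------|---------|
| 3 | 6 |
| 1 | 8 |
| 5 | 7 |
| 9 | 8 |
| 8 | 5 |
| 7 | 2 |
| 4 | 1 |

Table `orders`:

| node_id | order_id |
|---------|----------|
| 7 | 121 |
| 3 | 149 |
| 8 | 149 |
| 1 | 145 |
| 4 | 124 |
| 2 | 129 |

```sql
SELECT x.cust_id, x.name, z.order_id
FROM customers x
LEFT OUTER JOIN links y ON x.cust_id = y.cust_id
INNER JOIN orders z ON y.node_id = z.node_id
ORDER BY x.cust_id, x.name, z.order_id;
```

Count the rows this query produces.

Step 1 — x LEFT JOIN y on cust_id → 7 row(s).
Then INNER JOIN `orders z` on node_id: keep only rows whose y.node_id appears in z.
Result: 4 row(s).

4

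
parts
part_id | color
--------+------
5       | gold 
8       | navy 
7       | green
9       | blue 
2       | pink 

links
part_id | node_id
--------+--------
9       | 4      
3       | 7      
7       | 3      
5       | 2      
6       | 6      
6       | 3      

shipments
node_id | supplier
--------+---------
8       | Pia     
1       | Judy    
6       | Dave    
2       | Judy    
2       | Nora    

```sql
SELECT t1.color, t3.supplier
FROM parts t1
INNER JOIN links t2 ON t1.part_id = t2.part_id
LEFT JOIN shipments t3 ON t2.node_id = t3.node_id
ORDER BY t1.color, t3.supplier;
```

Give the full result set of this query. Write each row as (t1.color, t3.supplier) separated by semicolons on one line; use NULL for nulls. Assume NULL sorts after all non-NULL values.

(blue, NULL); (gold, Judy); (gold, Nora); (green, NULL)

Joins associate left-to-right: parts INNER JOIN links on part_id gives 3 intermediate row(s).
Then LEFT JOIN `shipments t3` on node_id: each of those 3 rows is kept; rows whose t2.node_id has no match in t3 get NULL for t3's columns.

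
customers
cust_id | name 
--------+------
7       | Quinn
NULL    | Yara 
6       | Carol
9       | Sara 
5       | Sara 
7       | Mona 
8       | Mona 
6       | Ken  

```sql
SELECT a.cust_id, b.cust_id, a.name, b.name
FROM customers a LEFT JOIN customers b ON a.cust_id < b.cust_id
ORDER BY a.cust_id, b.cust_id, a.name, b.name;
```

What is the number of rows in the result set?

LEFT JOIN keeps every row from `customers a`; unmatched rows get NULL for `customers b`'s columns.
Matching on a.cust_id < b.cust_id. A NULL in a compared column never satisfies the condition.
- cust_id=7: 2 matching b row(s), so 2 row(s) emitted.
- cust_id=NULL: no b row matches, row kept with b columns NULL.
- cust_id=6: 4 matching b row(s), so 4 row(s) emitted.
- cust_id=9: no b row matches, row kept with b columns NULL.
- cust_id=5: 6 matching b row(s), so 6 row(s) emitted.
- cust_id=7: 2 matching b row(s), so 2 row(s) emitted.
- cust_id=8: 1 matching b row(s), so 1 row(s) emitted.
- cust_id=6: 4 matching b row(s), so 4 row(s) emitted.
Total: 19 matched + 2 padded = 21 rows.

21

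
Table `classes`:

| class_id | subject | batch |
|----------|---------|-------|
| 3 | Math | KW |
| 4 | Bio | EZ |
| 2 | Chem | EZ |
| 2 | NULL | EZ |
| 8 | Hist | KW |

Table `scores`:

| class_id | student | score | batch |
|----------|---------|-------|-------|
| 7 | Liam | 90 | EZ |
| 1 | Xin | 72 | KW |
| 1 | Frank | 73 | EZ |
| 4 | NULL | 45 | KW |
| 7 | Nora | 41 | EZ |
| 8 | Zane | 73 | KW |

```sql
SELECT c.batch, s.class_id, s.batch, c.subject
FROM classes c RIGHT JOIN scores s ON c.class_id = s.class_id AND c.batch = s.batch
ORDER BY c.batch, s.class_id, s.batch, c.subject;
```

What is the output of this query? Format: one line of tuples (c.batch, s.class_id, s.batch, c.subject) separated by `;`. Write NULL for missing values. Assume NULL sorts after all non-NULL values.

(KW, 8, KW, Hist); (NULL, 1, EZ, NULL); (NULL, 1, KW, NULL); (NULL, 4, KW, NULL); (NULL, 7, EZ, NULL); (NULL, 7, EZ, NULL)

RIGHT JOIN keeps every row from `scores`; unmatched rows get NULL for `classes`'s columns.
Matching on c.class_id = s.class_id AND c.batch = s.batch.
- c[0] class_id=3, batch=KW → no match.
- c[1] class_id=4, batch=EZ → no match.
- c[2] class_id=2, batch=EZ → no match.
- c[3] class_id=2, batch=EZ → no match.
- c[4] class_id=8, batch=KW → 1 match(es) in s → 1 row(s).
- 5 row(s) from s found no c partner → padded with NULL.
After projecting and ordering:
c.batch | s.class_id | s.batch | c.subject
KW | 8 | KW | Hist
NULL | 1 | EZ | NULL
NULL | 1 | KW | NULL
NULL | 4 | KW | NULL
NULL | 7 | EZ | NULL
NULL | 7 | EZ | NULL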